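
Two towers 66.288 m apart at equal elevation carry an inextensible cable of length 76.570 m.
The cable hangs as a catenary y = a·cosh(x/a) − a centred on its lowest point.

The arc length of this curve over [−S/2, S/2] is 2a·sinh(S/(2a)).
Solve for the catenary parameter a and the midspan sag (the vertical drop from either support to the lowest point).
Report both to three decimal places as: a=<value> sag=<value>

a=35.129 sag=16.831

seed: a₀ = √(S³/(24(L−S))) = √(66.288³/(24·10.282)) = 34.356424
iter 1: u=0.964710  f(a)=+4.892e-01  f'(a)=-6.561e-01  a ← 34.356424 − (+4.892e-01/-6.561e-01) = 35.101993
iter 2: u=0.944220  f(a)=+1.638e-02  f'(a)=-6.129e-01  a ← 35.101993 − (+1.638e-02/-6.129e-01) = 35.128715
iter 3: u=0.943502  f(a)=+1.976e-05  f'(a)=-6.114e-01  a ← 35.128715 − (+1.976e-05/-6.114e-01) = 35.128748
iter 4: u=0.943501  f(a)=+2.886e-11  f'(a)=-6.114e-01  a ← 35.128748 − (+2.886e-11/-6.114e-01) = 35.128748
iter 5: u=0.943501  f(a)=+0.000e+00  f'(a)=-6.114e-01  a ← 35.128748 − (+0.000e+00/-6.114e-01) = 35.128748
converged: |Δa| < 1e-12 after 5 iterations
sag = a·(cosh(S/(2a)) − 1) = 35.128748·(cosh(0.943501) − 1) = 16.830565
T_max/T_min = cosh(S/(2a)) = 1.479111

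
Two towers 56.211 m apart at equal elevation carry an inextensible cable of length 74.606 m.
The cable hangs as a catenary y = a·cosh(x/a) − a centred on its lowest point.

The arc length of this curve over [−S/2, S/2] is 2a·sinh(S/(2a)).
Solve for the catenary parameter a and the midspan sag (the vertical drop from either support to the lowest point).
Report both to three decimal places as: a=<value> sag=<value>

seed: a₀ = √(S³/(24(L−S))) = √(56.211³/(24·18.395)) = 20.057484
iter 1: u=1.401248  f(a)=+1.893e+00  f'(a)=-2.221e+00  a ← 20.057484 − (+1.893e+00/-2.221e+00) = 20.909829
iter 2: u=1.344129  f(a)=+1.273e-01  f'(a)=-1.931e+00  a ← 20.909829 − (+1.273e-01/-1.931e+00) = 20.975772
iter 3: u=1.339903  f(a)=+6.682e-04  f'(a)=-1.911e+00  a ← 20.975772 − (+6.682e-04/-1.911e+00) = 20.976122
iter 4: u=1.339881  f(a)=+1.862e-08  f'(a)=-1.911e+00  a ← 20.976122 − (+1.862e-08/-1.911e+00) = 20.976122
iter 5: u=1.339881  f(a)=-1.421e-14  f'(a)=-1.911e+00  a ← 20.976122 − (-1.421e-14/-1.911e+00) = 20.976122
converged: |Δa| < 1e-12 after 5 iterations
sag = a·(cosh(S/(2a)) − 1) = 20.976122·(cosh(1.339881) − 1) = 21.820040
T_max/T_min = cosh(S/(2a)) = 2.040232

a=20.976 sag=21.820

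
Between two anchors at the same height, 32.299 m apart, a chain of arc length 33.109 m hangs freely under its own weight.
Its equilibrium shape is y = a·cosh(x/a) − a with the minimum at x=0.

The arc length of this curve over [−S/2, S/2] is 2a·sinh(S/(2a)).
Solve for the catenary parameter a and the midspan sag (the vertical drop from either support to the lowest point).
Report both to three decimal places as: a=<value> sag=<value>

a=41.788 sag=3.160

seed: a₀ = √(S³/(24(L−S))) = √(32.299³/(24·0.810)) = 41.632787
iter 1: u=0.387903  f(a)=+6.116e-03  f'(a)=-3.950e-02  a ← 41.632787 − (+6.116e-03/-3.950e-02) = 41.787618
iter 2: u=0.386466  f(a)=+3.429e-05  f'(a)=-3.906e-02  a ← 41.787618 − (+3.429e-05/-3.906e-02) = 41.788496
iter 3: u=0.386458  f(a)=+1.091e-09  f'(a)=-3.906e-02  a ← 41.788496 − (+1.091e-09/-3.906e-02) = 41.788496
iter 4: u=0.386458  f(a)=+0.000e+00  f'(a)=-3.906e-02  a ← 41.788496 − (+0.000e+00/-3.906e-02) = 41.788496
converged: |Δa| < 1e-12 after 4 iterations
sag = a·(cosh(S/(2a)) − 1) = 41.788496·(cosh(0.386458) − 1) = 3.159584
T_max/T_min = cosh(S/(2a)) = 1.075609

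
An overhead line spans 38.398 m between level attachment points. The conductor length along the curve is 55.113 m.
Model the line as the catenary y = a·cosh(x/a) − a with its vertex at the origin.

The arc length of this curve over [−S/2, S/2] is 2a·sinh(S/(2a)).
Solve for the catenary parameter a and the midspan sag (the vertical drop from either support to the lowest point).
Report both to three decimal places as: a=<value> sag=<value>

seed: a₀ = √(S³/(24(L−S))) = √(38.398³/(24·16.715)) = 11.879662
iter 1: u=1.616123  f(a)=+2.324e+00  f'(a)=-3.621e+00  a ← 11.879662 − (+2.324e+00/-3.621e+00) = 12.521373
iter 2: u=1.533298  f(a)=+2.016e-01  f'(a)=-3.018e+00  a ← 12.521373 − (+2.016e-01/-3.018e+00) = 12.588165
iter 3: u=1.525163  f(a)=+1.835e-03  f'(a)=-2.963e+00  a ← 12.588165 − (+1.835e-03/-2.963e+00) = 12.588784
iter 4: u=1.525088  f(a)=+1.551e-07  f'(a)=-2.963e+00  a ← 12.588784 − (+1.551e-07/-2.963e+00) = 12.588784
iter 5: u=1.525088  f(a)=+1.421e-14  f'(a)=-2.963e+00  a ← 12.588784 − (+1.421e-14/-2.963e+00) = 12.588784
converged: |Δa| < 1e-12 after 5 iterations
sag = a·(cosh(S/(2a)) − 1) = 12.588784·(cosh(1.525088) − 1) = 17.707060
T_max/T_min = cosh(S/(2a)) = 2.406574

a=12.589 sag=17.707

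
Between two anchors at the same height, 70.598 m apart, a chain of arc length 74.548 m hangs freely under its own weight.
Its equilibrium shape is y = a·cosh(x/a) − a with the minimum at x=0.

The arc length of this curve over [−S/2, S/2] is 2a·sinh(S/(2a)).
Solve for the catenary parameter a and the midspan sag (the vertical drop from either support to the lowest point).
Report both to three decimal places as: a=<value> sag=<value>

a=61.428 sag=10.424

seed: a₀ = √(S³/(24(L−S))) = √(70.598³/(24·3.950)) = 60.923442
iter 1: u=0.579399  f(a)=+6.683e-02  f'(a)=-1.341e-01  a ← 60.923442 − (+6.683e-02/-1.341e-01) = 61.421917
iter 2: u=0.574697  f(a)=+8.291e-04  f'(a)=-1.308e-01  a ← 61.421917 − (+8.291e-04/-1.308e-01) = 61.428257
iter 3: u=0.574638  f(a)=+1.312e-07  f'(a)=-1.307e-01  a ← 61.428257 − (+1.312e-07/-1.307e-01) = 61.428258
iter 4: u=0.574638  f(a)=-1.421e-14  f'(a)=-1.307e-01  a ← 61.428258 − (-1.421e-14/-1.307e-01) = 61.428258
converged: |Δa| < 1e-12 after 4 iterations
sag = a·(cosh(S/(2a)) − 1) = 61.428258·(cosh(0.574638) − 1) = 10.424243
T_max/T_min = cosh(S/(2a)) = 1.169698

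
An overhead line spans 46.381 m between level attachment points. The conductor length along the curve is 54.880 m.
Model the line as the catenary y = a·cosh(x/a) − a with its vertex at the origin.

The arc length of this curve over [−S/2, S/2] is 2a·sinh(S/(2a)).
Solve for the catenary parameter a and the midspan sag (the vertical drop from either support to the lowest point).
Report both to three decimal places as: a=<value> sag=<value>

seed: a₀ = √(S³/(24(L−S))) = √(46.381³/(24·8.499)) = 22.116715
iter 1: u=1.048551  f(a)=+4.796e-01  f'(a)=-8.564e-01  a ← 22.116715 − (+4.796e-01/-8.564e-01) = 22.676744
iter 2: u=1.022656  f(a)=+1.882e-02  f'(a)=-7.904e-01  a ← 22.676744 − (+1.882e-02/-7.904e-01) = 22.700557
iter 3: u=1.021583  f(a)=+3.161e-05  f'(a)=-7.878e-01  a ← 22.700557 − (+3.161e-05/-7.878e-01) = 22.700597
iter 4: u=1.021581  f(a)=+8.946e-11  f'(a)=-7.878e-01  a ← 22.700597 − (+8.946e-11/-7.878e-01) = 22.700597
iter 5: u=1.021581  f(a)=-7.105e-15  f'(a)=-7.878e-01  a ← 22.700597 − (-7.105e-15/-7.878e-01) = 22.700597
converged: |Δa| < 1e-12 after 5 iterations
sag = a·(cosh(S/(2a)) − 1) = 22.700597·(cosh(1.021581) − 1) = 12.912192
T_max/T_min = cosh(S/(2a)) = 1.568804

a=22.701 sag=12.912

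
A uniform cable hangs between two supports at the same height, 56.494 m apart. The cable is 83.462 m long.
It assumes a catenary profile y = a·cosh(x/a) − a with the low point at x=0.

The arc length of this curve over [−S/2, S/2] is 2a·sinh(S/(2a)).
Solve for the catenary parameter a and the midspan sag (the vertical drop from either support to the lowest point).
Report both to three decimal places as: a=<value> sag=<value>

a=17.775 sag=27.584

seed: a₀ = √(S³/(24(L−S))) = √(56.494³/(24·26.968)) = 16.690660
iter 1: u=1.692384  f(a)=+4.136e+00  f'(a)=-4.257e+00  a ← 16.690660 − (+4.136e+00/-4.257e+00) = 17.662289
iter 2: u=1.599283  f(a)=+3.887e-01  f'(a)=-3.491e+00  a ← 17.662289 − (+3.887e-01/-3.491e+00) = 17.773618
iter 3: u=1.589266  f(a)=+4.218e-03  f'(a)=-3.416e+00  a ← 17.773618 − (+4.218e-03/-3.416e+00) = 17.774853
iter 4: u=1.589155  f(a)=+5.088e-07  f'(a)=-3.415e+00  a ← 17.774853 − (+5.088e-07/-3.415e+00) = 17.774853
iter 5: u=1.589155  f(a)=+1.421e-14  f'(a)=-3.415e+00  a ← 17.774853 − (+1.421e-14/-3.415e+00) = 17.774853
converged: |Δa| < 1e-12 after 5 iterations
sag = a·(cosh(S/(2a)) − 1) = 17.774853·(cosh(1.589155) − 1) = 27.583958
T_max/T_min = cosh(S/(2a)) = 2.551853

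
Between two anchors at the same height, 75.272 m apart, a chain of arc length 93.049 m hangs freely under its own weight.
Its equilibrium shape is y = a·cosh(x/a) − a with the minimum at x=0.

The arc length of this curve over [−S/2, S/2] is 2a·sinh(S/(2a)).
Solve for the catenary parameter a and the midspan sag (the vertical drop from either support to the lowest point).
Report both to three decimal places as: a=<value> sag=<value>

seed: a₀ = √(S³/(24(L−S))) = √(75.272³/(24·17.777)) = 31.616612
iter 1: u=1.190387  f(a)=+1.303e+00  f'(a)=-1.292e+00  a ← 31.616612 − (+1.303e+00/-1.292e+00) = 32.624890
iter 2: u=1.153598  f(a)=+6.492e-02  f'(a)=-1.166e+00  a ← 32.624890 − (+6.492e-02/-1.166e+00) = 32.680554
iter 3: u=1.151633  f(a)=+1.799e-04  f'(a)=-1.160e+00  a ← 32.680554 − (+1.799e-04/-1.160e+00) = 32.680709
iter 4: u=1.151627  f(a)=+1.390e-09  f'(a)=-1.160e+00  a ← 32.680709 − (+1.390e-09/-1.160e+00) = 32.680709
iter 5: u=1.151627  f(a)=+0.000e+00  f'(a)=-1.160e+00  a ← 32.680709 − (+0.000e+00/-1.160e+00) = 32.680709
converged: |Δa| < 1e-12 after 5 iterations
sag = a·(cosh(S/(2a)) − 1) = 32.680709·(cosh(1.151627) − 1) = 24.174879
T_max/T_min = cosh(S/(2a)) = 1.739729

a=32.681 sag=24.175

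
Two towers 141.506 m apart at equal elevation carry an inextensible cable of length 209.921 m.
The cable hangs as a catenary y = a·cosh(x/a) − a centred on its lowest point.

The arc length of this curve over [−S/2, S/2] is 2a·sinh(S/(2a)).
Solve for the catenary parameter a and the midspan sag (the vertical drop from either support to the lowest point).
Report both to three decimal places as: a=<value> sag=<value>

a=44.271 sag=69.644

seed: a₀ = √(S³/(24(L−S))) = √(141.506³/(24·68.415)) = 41.541387
iter 1: u=1.703193  f(a)=+1.064e+01  f'(a)=-4.354e+00  a ← 41.541387 − (+1.064e+01/-4.354e+00) = 43.984507
iter 2: u=1.608589  f(a)=+1.011e+00  f'(a)=-3.563e+00  a ← 43.984507 − (+1.011e+00/-3.563e+00) = 44.268176
iter 3: u=1.598281  f(a)=+1.124e-02  f'(a)=-3.484e+00  a ← 44.268176 − (+1.124e-02/-3.484e+00) = 44.271401
iter 4: u=1.598165  f(a)=+1.423e-06  f'(a)=-3.483e+00  a ← 44.271401 − (+1.423e-06/-3.483e+00) = 44.271402
iter 5: u=1.598165  f(a)=+0.000e+00  f'(a)=-3.483e+00  a ← 44.271402 − (+0.000e+00/-3.483e+00) = 44.271402
converged: |Δa| < 1e-12 after 5 iterations
sag = a·(cosh(S/(2a)) − 1) = 44.271402·(cosh(1.598165) − 1) = 69.643758
T_max/T_min = cosh(S/(2a)) = 2.573109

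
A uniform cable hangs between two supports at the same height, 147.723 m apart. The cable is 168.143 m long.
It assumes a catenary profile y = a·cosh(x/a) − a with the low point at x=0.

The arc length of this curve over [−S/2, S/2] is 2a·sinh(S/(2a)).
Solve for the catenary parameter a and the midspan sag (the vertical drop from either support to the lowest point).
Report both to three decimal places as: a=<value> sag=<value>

a=82.734 sag=35.219

seed: a₀ = √(S³/(24(L−S))) = √(147.723³/(24·20.420)) = 81.103330
iter 1: u=0.910709  f(a)=+8.637e-01  f'(a)=-5.466e-01  a ← 81.103330 − (+8.637e-01/-5.466e-01) = 82.683575
iter 2: u=0.893303  f(a)=+2.589e-02  f'(a)=-5.143e-01  a ← 82.683575 − (+2.589e-02/-5.143e-01) = 82.733920
iter 3: u=0.892760  f(a)=+2.485e-05  f'(a)=-5.133e-01  a ← 82.733920 − (+2.485e-05/-5.133e-01) = 82.733968
iter 4: u=0.892759  f(a)=+2.291e-11  f'(a)=-5.133e-01  a ← 82.733968 − (+2.291e-11/-5.133e-01) = 82.733968
converged: |Δa| < 1e-12 after 4 iterations
sag = a·(cosh(S/(2a)) − 1) = 82.733968·(cosh(0.892759) − 1) = 35.219101
T_max/T_min = cosh(S/(2a)) = 1.425691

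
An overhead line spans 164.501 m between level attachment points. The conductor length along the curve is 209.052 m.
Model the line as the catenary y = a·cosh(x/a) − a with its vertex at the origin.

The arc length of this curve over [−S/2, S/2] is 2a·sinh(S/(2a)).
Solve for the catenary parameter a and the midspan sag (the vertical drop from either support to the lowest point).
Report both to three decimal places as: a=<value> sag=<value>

a=66.997 sag=57.157

seed: a₀ = √(S³/(24(L−S))) = √(164.501³/(24·44.551)) = 64.523581
iter 1: u=1.274736  f(a)=+3.763e+00  f'(a)=-1.619e+00  a ← 64.523581 − (+3.763e+00/-1.619e+00) = 66.848178
iter 2: u=1.230408  f(a)=+2.129e-01  f'(a)=-1.440e+00  a ← 66.848178 − (+2.129e-01/-1.440e+00) = 66.996007
iter 3: u=1.227693  f(a)=+7.721e-04  f'(a)=-1.430e+00  a ← 66.996007 − (+7.721e-04/-1.430e+00) = 66.996547
iter 4: u=1.227683  f(a)=+1.023e-08  f'(a)=-1.430e+00  a ← 66.996547 − (+1.023e-08/-1.430e+00) = 66.996547
iter 5: u=1.227683  f(a)=-5.684e-14  f'(a)=-1.430e+00  a ← 66.996547 − (-5.684e-14/-1.430e+00) = 66.996547
converged: |Δa| < 1e-12 after 5 iterations
sag = a·(cosh(S/(2a)) − 1) = 66.996547·(cosh(1.227683) − 1) = 57.157478
T_max/T_min = cosh(S/(2a)) = 1.853141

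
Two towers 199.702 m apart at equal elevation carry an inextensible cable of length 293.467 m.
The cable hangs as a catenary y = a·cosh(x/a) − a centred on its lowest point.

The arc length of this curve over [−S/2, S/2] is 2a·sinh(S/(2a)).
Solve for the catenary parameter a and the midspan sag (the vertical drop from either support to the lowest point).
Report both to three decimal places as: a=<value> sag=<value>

seed: a₀ = √(S³/(24(L−S))) = √(199.702³/(24·93.765)) = 59.490500
iter 1: u=1.678436  f(a)=+1.413e+01  f'(a)=-4.134e+00  a ← 59.490500 − (+1.413e+01/-4.134e+00) = 62.907855
iter 2: u=1.587258  f(a)=+1.309e+00  f'(a)=-3.401e+00  a ← 62.907855 − (+1.309e+00/-3.401e+00) = 63.292718
iter 3: u=1.577606  f(a)=+1.377e-02  f'(a)=-3.330e+00  a ← 63.292718 − (+1.377e-02/-3.330e+00) = 63.296852
iter 4: u=1.577503  f(a)=+1.558e-06  f'(a)=-3.329e+00  a ← 63.296852 − (+1.558e-06/-3.329e+00) = 63.296852
iter 5: u=1.577503  f(a)=+0.000e+00  f'(a)=-3.329e+00  a ← 63.296852 − (+0.000e+00/-3.329e+00) = 63.296852
converged: |Δa| < 1e-12 after 5 iterations
sag = a·(cosh(S/(2a)) − 1) = 63.296852·(cosh(1.577503) − 1) = 96.506813
T_max/T_min = cosh(S/(2a)) = 2.524670

a=63.297 sag=96.507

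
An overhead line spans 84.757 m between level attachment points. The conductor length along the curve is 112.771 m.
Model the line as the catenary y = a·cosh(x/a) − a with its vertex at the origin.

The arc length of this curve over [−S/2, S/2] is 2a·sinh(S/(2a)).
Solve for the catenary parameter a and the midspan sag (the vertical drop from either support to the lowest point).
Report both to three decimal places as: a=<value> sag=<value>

a=31.485 sag=33.096

seed: a₀ = √(S³/(24(L−S))) = √(84.757³/(24·28.014)) = 30.093325
iter 1: u=1.408236  f(a)=+2.913e+00  f'(a)=-2.258e+00  a ← 30.093325 − (+2.913e+00/-2.258e+00) = 31.383138
iter 2: u=1.350359  f(a)=+1.977e-01  f'(a)=-1.961e+00  a ← 31.383138 − (+1.977e-01/-1.961e+00) = 31.483962
iter 3: u=1.346035  f(a)=+1.058e-03  f'(a)=-1.940e+00  a ← 31.483962 − (+1.058e-03/-1.940e+00) = 31.484507
iter 4: u=1.346011  f(a)=+3.064e-08  f'(a)=-1.940e+00  a ← 31.484507 − (+3.064e-08/-1.940e+00) = 31.484507
iter 5: u=1.346011  f(a)=+0.000e+00  f'(a)=-1.940e+00  a ← 31.484507 − (+0.000e+00/-1.940e+00) = 31.484507
converged: |Δa| < 1e-12 after 5 iterations
sag = a·(cosh(S/(2a)) − 1) = 31.484507·(cosh(1.346011) − 1) = 33.095666
T_max/T_min = cosh(S/(2a)) = 2.051173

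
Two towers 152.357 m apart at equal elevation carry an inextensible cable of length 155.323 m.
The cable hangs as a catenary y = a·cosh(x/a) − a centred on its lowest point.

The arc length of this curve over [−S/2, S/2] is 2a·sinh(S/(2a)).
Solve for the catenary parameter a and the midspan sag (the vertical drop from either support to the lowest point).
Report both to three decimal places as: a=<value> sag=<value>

seed: a₀ = √(S³/(24(L−S))) = √(152.357³/(24·2.966)) = 222.896077
iter 1: u=0.341767  f(a)=+1.737e-02  f'(a)=-2.693e-02  a ← 222.896077 − (+1.737e-02/-2.693e-02) = 223.541205
iter 2: u=0.340781  f(a)=+7.570e-05  f'(a)=-2.669e-02  a ← 223.541205 − (+7.570e-05/-2.669e-02) = 223.544042
iter 3: u=0.340776  f(a)=+1.452e-09  f'(a)=-2.669e-02  a ← 223.544042 − (+1.452e-09/-2.669e-02) = 223.544042
iter 4: u=0.340776  f(a)=+0.000e+00  f'(a)=-2.669e-02  a ← 223.544042 − (+0.000e+00/-2.669e-02) = 223.544042
converged: |Δa| < 1e-12 after 4 iterations
sag = a·(cosh(S/(2a)) − 1) = 223.544042·(cosh(0.340776) − 1) = 13.106010
T_max/T_min = cosh(S/(2a)) = 1.058628

a=223.544 sag=13.106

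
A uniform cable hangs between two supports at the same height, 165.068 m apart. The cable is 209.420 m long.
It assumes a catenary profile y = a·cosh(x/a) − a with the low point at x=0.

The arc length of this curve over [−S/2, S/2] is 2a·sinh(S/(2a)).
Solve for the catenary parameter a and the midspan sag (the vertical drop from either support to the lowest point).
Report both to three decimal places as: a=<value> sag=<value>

a=67.476 sag=57.092

seed: a₀ = √(S³/(24(L−S))) = √(165.068³/(24·44.352)) = 65.002807
iter 1: u=1.269699  f(a)=+3.715e+00  f'(a)=-1.598e+00  a ← 65.002807 − (+3.715e+00/-1.598e+00) = 67.328336
iter 2: u=1.225843  f(a)=+2.087e-01  f'(a)=-1.423e+00  a ← 67.328336 − (+2.087e-01/-1.423e+00) = 67.475018
iter 3: u=1.223179  f(a)=+7.452e-04  f'(a)=-1.413e+00  a ← 67.475018 − (+7.452e-04/-1.413e+00) = 67.475546
iter 4: u=1.223169  f(a)=+9.575e-09  f'(a)=-1.413e+00  a ← 67.475546 − (+9.575e-09/-1.413e+00) = 67.475546
iter 5: u=1.223169  f(a)=+5.684e-14  f'(a)=-1.413e+00  a ← 67.475546 − (+5.684e-14/-1.413e+00) = 67.475546
converged: |Δa| < 1e-12 after 5 iterations
sag = a·(cosh(S/(2a)) − 1) = 67.475546·(cosh(1.223169) − 1) = 57.092241
T_max/T_min = cosh(S/(2a)) = 1.846118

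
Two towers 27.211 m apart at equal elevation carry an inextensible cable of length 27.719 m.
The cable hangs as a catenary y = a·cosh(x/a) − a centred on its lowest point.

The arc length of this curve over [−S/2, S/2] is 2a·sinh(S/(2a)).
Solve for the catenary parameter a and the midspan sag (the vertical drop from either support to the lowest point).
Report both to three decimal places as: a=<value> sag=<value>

a=40.765 sag=2.292

seed: a₀ = √(S³/(24(L−S))) = √(27.211³/(24·0.508)) = 40.651753
iter 1: u=0.334684  f(a)=+2.853e-03  f'(a)=-2.527e-02  a ← 40.651753 − (+2.853e-03/-2.527e-02) = 40.764626
iter 2: u=0.333758  f(a)=+1.193e-05  f'(a)=-2.506e-02  a ← 40.764626 − (+1.193e-05/-2.506e-02) = 40.765102
iter 3: u=0.333754  f(a)=+2.103e-10  f'(a)=-2.506e-02  a ← 40.765102 − (+2.103e-10/-2.506e-02) = 40.765102
iter 4: u=0.333754  f(a)=-3.553e-15  f'(a)=-2.506e-02  a ← 40.765102 − (-3.553e-15/-2.506e-02) = 40.765102
converged: |Δa| < 1e-12 after 4 iterations
sag = a·(cosh(S/(2a)) − 1) = 40.765102·(cosh(0.333754) − 1) = 2.291596
T_max/T_min = cosh(S/(2a)) = 1.056215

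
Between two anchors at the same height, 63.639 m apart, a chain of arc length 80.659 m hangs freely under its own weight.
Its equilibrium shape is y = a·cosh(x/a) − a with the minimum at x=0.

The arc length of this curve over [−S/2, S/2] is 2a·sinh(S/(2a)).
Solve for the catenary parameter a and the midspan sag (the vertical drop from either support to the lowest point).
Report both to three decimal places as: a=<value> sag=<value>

seed: a₀ = √(S³/(24(L−S))) = √(63.639³/(24·17.020)) = 25.118842
iter 1: u=1.266758  f(a)=+1.419e+00  f'(a)=-1.585e+00  a ← 25.118842 − (+1.419e+00/-1.585e+00) = 26.013811
iter 2: u=1.223177  f(a)=+7.936e-02  f'(a)=-1.413e+00  a ← 26.013811 − (+7.936e-02/-1.413e+00) = 26.069991
iter 3: u=1.220541  f(a)=+2.808e-04  f'(a)=-1.403e+00  a ← 26.069991 − (+2.808e-04/-1.403e+00) = 26.070191
iter 4: u=1.220532  f(a)=+3.543e-09  f'(a)=-1.403e+00  a ← 26.070191 − (+3.543e-09/-1.403e+00) = 26.070191
iter 5: u=1.220532  f(a)=+0.000e+00  f'(a)=-1.403e+00  a ← 26.070191 − (+0.000e+00/-1.403e+00) = 26.070191
converged: |Δa| < 1e-12 after 5 iterations
sag = a·(cosh(S/(2a)) − 1) = 26.070191·(cosh(1.220532) − 1) = 21.951923
T_max/T_min = cosh(S/(2a)) = 1.842032

a=26.070 sag=21.952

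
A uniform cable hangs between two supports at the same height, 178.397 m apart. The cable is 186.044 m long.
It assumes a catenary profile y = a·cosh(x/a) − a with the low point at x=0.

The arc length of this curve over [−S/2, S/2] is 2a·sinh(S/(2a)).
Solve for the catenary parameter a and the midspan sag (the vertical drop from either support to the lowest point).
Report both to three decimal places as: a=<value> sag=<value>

seed: a₀ = √(S³/(24(L−S))) = √(178.397³/(24·7.647)) = 175.885547
iter 1: u=0.507139  f(a)=+9.894e-02  f'(a)=-8.921e-02  a ← 175.885547 − (+9.894e-02/-8.921e-02) = 176.994612
iter 2: u=0.503962  f(a)=+9.436e-04  f'(a)=-8.752e-02  a ← 176.994612 − (+9.436e-04/-8.752e-02) = 177.005394
iter 3: u=0.503931  f(a)=+8.767e-08  f'(a)=-8.750e-02  a ← 177.005394 − (+8.767e-08/-8.750e-02) = 177.005395
iter 4: u=0.503931  f(a)=+2.842e-14  f'(a)=-8.750e-02  a ← 177.005395 − (+2.842e-14/-8.750e-02) = 177.005395
converged: |Δa| < 1e-12 after 4 iterations
sag = a·(cosh(S/(2a)) − 1) = 177.005395·(cosh(0.503931) − 1) = 22.954607
T_max/T_min = cosh(S/(2a)) = 1.129683

a=177.005 sag=22.955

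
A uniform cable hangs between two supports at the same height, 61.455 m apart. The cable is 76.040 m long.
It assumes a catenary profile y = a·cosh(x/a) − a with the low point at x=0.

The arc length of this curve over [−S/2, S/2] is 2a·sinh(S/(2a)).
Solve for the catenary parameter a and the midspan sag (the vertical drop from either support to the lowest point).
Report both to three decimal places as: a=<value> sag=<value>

a=26.621 sag=19.792

seed: a₀ = √(S³/(24(L−S))) = √(61.455³/(24·14.585)) = 25.749986
iter 1: u=1.193302  f(a)=+1.074e+00  f'(a)=-1.303e+00  a ← 25.749986 − (+1.074e+00/-1.303e+00) = 26.574785
iter 2: u=1.156265  f(a)=+5.378e-02  f'(a)=-1.175e+00  a ← 26.574785 − (+5.378e-02/-1.175e+00) = 26.620550
iter 3: u=1.154277  f(a)=+1.505e-04  f'(a)=-1.169e+00  a ← 26.620550 − (+1.505e-04/-1.169e+00) = 26.620679
iter 4: u=1.154272  f(a)=+1.185e-09  f'(a)=-1.169e+00  a ← 26.620679 − (+1.185e-09/-1.169e+00) = 26.620679
iter 5: u=1.154272  f(a)=+1.421e-14  f'(a)=-1.169e+00  a ← 26.620679 − (+1.421e-14/-1.169e+00) = 26.620679
converged: |Δa| < 1e-12 after 5 iterations
sag = a·(cosh(S/(2a)) − 1) = 26.620679·(cosh(1.154272) − 1) = 19.792476
T_max/T_min = cosh(S/(2a)) = 1.743500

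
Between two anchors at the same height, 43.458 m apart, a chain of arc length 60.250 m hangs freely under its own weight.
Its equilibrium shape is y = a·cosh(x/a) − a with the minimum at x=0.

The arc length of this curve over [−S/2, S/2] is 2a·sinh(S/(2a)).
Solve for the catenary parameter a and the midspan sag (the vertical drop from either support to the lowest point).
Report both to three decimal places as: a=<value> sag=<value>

a=15.034 sag=18.634

seed: a₀ = √(S³/(24(L−S))) = √(43.458³/(24·16.792)) = 14.270782
iter 1: u=1.522622  f(a)=+2.057e+00  f'(a)=-2.946e+00  a ← 14.270782 − (+2.057e+00/-2.946e+00) = 14.969159
iter 2: u=1.451585  f(a)=+1.607e-01  f'(a)=-2.502e+00  a ← 14.969159 − (+1.607e-01/-2.502e+00) = 15.033369
iter 3: u=1.445385  f(a)=+1.163e-03  f'(a)=-2.466e+00  a ← 15.033369 − (+1.163e-03/-2.466e+00) = 15.033841
iter 4: u=1.445339  f(a)=+6.196e-08  f'(a)=-2.466e+00  a ← 15.033841 − (+6.196e-08/-2.466e+00) = 15.033841
iter 5: u=1.445339  f(a)=+7.105e-15  f'(a)=-2.466e+00  a ← 15.033841 − (+7.105e-15/-2.466e+00) = 15.033841
converged: |Δa| < 1e-12 after 5 iterations
sag = a·(cosh(S/(2a)) − 1) = 15.033841·(cosh(1.445339) − 1) = 18.634126
T_max/T_min = cosh(S/(2a)) = 2.239479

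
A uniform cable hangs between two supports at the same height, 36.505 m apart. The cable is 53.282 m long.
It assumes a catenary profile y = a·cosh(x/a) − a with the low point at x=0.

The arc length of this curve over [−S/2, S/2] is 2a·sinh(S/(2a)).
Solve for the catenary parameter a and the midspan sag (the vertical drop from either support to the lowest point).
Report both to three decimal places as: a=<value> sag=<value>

seed: a₀ = √(S³/(24(L−S))) = √(36.505³/(24·16.777)) = 10.991723
iter 1: u=1.660568  f(a)=+2.471e+00  f'(a)=-3.982e+00  a ← 10.991723 − (+2.471e+00/-3.982e+00) = 11.612299
iter 2: u=1.571825  f(a)=+2.247e-01  f'(a)=-3.288e+00  a ← 11.612299 − (+2.247e-01/-3.288e+00) = 11.680647
iter 3: u=1.562627  f(a)=+2.269e-03  f'(a)=-3.222e+00  a ← 11.680647 − (+2.269e-03/-3.222e+00) = 11.681352
iter 4: u=1.562533  f(a)=+2.365e-07  f'(a)=-3.221e+00  a ← 11.681352 − (+2.365e-07/-3.221e+00) = 11.681352
iter 5: u=1.562533  f(a)=+7.105e-15  f'(a)=-3.221e+00  a ← 11.681352 − (+7.105e-15/-3.221e+00) = 11.681352
converged: |Δa| < 1e-12 after 5 iterations
sag = a·(cosh(S/(2a)) − 1) = 11.681352·(cosh(1.562533) − 1) = 17.408111
T_max/T_min = cosh(S/(2a)) = 2.490248

a=11.681 sag=17.408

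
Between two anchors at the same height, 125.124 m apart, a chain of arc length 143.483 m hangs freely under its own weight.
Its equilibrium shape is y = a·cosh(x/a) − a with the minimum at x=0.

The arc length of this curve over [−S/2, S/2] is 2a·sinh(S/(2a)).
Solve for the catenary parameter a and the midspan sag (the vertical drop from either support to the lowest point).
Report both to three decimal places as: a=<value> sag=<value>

seed: a₀ = √(S³/(24(L−S))) = √(125.124³/(24·18.359)) = 66.677729
iter 1: u=0.938274  f(a)=+8.253e-01  f'(a)=-6.007e-01  a ← 66.677729 − (+8.253e-01/-6.007e-01) = 68.051564
iter 2: u=0.919332  f(a)=+2.620e-02  f'(a)=-5.631e-01  a ← 68.051564 − (+2.620e-02/-5.631e-01) = 68.098083
iter 3: u=0.918704  f(a)=+2.831e-05  f'(a)=-5.619e-01  a ← 68.098083 − (+2.831e-05/-5.619e-01) = 68.098134
iter 4: u=0.918704  f(a)=+3.317e-11  f'(a)=-5.619e-01  a ← 68.098134 − (+3.317e-11/-5.619e-01) = 68.098134
converged: |Δa| < 1e-12 after 4 iterations
sag = a·(cosh(S/(2a)) − 1) = 68.098134·(cosh(0.918704) − 1) = 30.816974
T_max/T_min = cosh(S/(2a)) = 1.452538

a=68.098 sag=30.817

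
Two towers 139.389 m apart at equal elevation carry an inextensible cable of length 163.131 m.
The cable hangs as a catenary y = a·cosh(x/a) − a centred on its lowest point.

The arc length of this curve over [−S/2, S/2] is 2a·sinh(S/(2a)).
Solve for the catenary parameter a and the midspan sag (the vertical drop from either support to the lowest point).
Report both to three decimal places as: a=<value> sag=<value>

seed: a₀ = √(S³/(24(L−S))) = √(139.389³/(24·23.742)) = 68.941143
iter 1: u=1.010928  f(a)=+1.243e+00  f'(a)=-7.618e-01  a ← 68.941143 − (+1.243e+00/-7.618e-01) = 70.573040
iter 2: u=0.987551  f(a)=+4.551e-02  f'(a)=-7.069e-01  a ← 70.573040 − (+4.551e-02/-7.069e-01) = 70.637416
iter 3: u=0.986651  f(a)=+6.612e-05  f'(a)=-7.049e-01  a ← 70.637416 − (+6.612e-05/-7.049e-01) = 70.637510
iter 4: u=0.986650  f(a)=+1.400e-10  f'(a)=-7.049e-01  a ← 70.637510 − (+1.400e-10/-7.049e-01) = 70.637510
iter 5: u=0.986650  f(a)=+2.842e-14  f'(a)=-7.049e-01  a ← 70.637510 − (+2.842e-14/-7.049e-01) = 70.637510
converged: |Δa| < 1e-12 after 5 iterations
sag = a·(cosh(S/(2a)) − 1) = 70.637510·(cosh(0.986650) − 1) = 37.263318
T_max/T_min = cosh(S/(2a)) = 1.527529

a=70.638 sag=37.263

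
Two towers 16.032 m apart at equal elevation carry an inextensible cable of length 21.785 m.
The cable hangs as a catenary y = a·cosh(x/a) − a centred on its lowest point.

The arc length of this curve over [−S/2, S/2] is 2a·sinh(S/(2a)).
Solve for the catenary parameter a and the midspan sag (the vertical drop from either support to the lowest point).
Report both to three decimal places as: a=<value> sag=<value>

seed: a₀ = √(S³/(24(L−S))) = √(16.032³/(24·5.753)) = 5.462969
iter 1: u=1.467334  f(a)=+6.520e-01  f'(a)=-2.596e+00  a ← 5.462969 − (+6.520e-01/-2.596e+00) = 5.714148
iter 2: u=1.402834  f(a)=+4.767e-02  f'(a)=-2.229e+00  a ← 5.714148 − (+4.767e-02/-2.229e+00) = 5.735532
iter 3: u=1.397604  f(a)=+2.992e-04  f'(a)=-2.201e+00  a ← 5.735532 − (+2.992e-04/-2.201e+00) = 5.735668
iter 4: u=1.397570  f(a)=+1.195e-08  f'(a)=-2.201e+00  a ← 5.735668 − (+1.195e-08/-2.201e+00) = 5.735668
iter 5: u=1.397570  f(a)=+0.000e+00  f'(a)=-2.201e+00  a ← 5.735668 − (+0.000e+00/-2.201e+00) = 5.735668
converged: |Δa| < 1e-12 after 5 iterations
sag = a·(cosh(S/(2a)) − 1) = 5.735668·(cosh(1.397570) − 1) = 6.574671
T_max/T_min = cosh(S/(2a)) = 2.146278

a=5.736 sag=6.575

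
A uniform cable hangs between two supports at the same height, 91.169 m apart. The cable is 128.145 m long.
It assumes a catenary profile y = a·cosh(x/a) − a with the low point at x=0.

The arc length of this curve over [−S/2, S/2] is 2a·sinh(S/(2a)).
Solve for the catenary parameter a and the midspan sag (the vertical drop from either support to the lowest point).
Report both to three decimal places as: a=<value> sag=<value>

seed: a₀ = √(S³/(24(L−S))) = √(91.169³/(24·36.976)) = 29.221681
iter 1: u=1.559955  f(a)=+4.769e+00  f'(a)=-3.203e+00  a ← 29.221681 − (+4.769e+00/-3.203e+00) = 30.710692
iter 2: u=1.484320  f(a)=+3.887e-01  f'(a)=-2.700e+00  a ← 30.710692 − (+3.887e-01/-2.700e+00) = 30.854671
iter 3: u=1.477394  f(a)=+3.090e-03  f'(a)=-2.657e+00  a ← 30.854671 − (+3.090e-03/-2.657e+00) = 30.855833
iter 4: u=1.477338  f(a)=+1.986e-07  f'(a)=-2.657e+00  a ← 30.855833 − (+1.986e-07/-2.657e+00) = 30.855833
iter 5: u=1.477338  f(a)=+0.000e+00  f'(a)=-2.657e+00  a ← 30.855833 − (+0.000e+00/-2.657e+00) = 30.855833
converged: |Δa| < 1e-12 after 5 iterations
sag = a·(cosh(S/(2a)) − 1) = 30.855833·(cosh(1.477338) − 1) = 40.259339
T_max/T_min = cosh(S/(2a)) = 2.304756

a=30.856 sag=40.259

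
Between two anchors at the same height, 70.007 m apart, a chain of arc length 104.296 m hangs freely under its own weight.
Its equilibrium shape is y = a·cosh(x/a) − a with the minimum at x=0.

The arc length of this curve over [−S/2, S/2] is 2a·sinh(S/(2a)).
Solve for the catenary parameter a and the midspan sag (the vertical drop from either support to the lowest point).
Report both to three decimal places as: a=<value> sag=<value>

a=21.777 sag=34.736

seed: a₀ = √(S³/(24(L−S))) = √(70.007³/(24·34.289)) = 20.418751
iter 1: u=1.714282  f(a)=+5.406e+00  f'(a)=-4.455e+00  a ← 20.418751 − (+5.406e+00/-4.455e+00) = 21.632145
iter 2: u=1.618124  f(a)=+5.193e-01  f'(a)=-3.637e+00  a ← 21.632145 − (+5.193e-01/-3.637e+00) = 21.774950
iter 3: u=1.607512  f(a)=+5.918e-03  f'(a)=-3.554e+00  a ← 21.774950 − (+5.918e-03/-3.554e+00) = 21.776615
iter 4: u=1.607389  f(a)=+7.879e-07  f'(a)=-3.553e+00  a ← 21.776615 − (+7.879e-07/-3.553e+00) = 21.776615
iter 5: u=1.607389  f(a)=+2.842e-14  f'(a)=-3.553e+00  a ← 21.776615 − (+2.842e-14/-3.553e+00) = 21.776615
converged: |Δa| < 1e-12 after 5 iterations
sag = a·(cosh(S/(2a)) − 1) = 21.776615·(cosh(1.607389) − 1) = 34.735639
T_max/T_min = cosh(S/(2a)) = 2.595089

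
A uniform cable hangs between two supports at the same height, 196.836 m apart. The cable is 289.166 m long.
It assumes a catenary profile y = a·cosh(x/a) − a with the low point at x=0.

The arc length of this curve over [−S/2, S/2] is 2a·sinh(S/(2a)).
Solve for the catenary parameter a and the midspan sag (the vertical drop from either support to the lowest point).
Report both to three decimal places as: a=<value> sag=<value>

seed: a₀ = √(S³/(24(L−S))) = √(196.836³/(24·92.330)) = 58.665092
iter 1: u=1.677625  f(a)=+1.390e+01  f'(a)=-4.127e+00  a ← 58.665092 − (+1.390e+01/-4.127e+00) = 62.032405
iter 2: u=1.586558  f(a)=+1.286e+00  f'(a)=-3.396e+00  a ← 62.032405 − (+1.286e+00/-3.396e+00) = 62.411250
iter 3: u=1.576927  f(a)=+1.350e-02  f'(a)=-3.325e+00  a ← 62.411250 − (+1.350e-02/-3.325e+00) = 62.415312
iter 4: u=1.576825  f(a)=+1.523e-06  f'(a)=-3.324e+00  a ← 62.415312 − (+1.523e-06/-3.324e+00) = 62.415313
iter 5: u=1.576825  f(a)=+5.684e-14  f'(a)=-3.324e+00  a ← 62.415313 − (+5.684e-14/-3.324e+00) = 62.415313
converged: |Δa| < 1e-12 after 5 iterations
sag = a·(cosh(S/(2a)) − 1) = 62.415313·(cosh(1.576825) − 1) = 95.064575
T_max/T_min = cosh(S/(2a)) = 2.523097

a=62.415 sag=95.065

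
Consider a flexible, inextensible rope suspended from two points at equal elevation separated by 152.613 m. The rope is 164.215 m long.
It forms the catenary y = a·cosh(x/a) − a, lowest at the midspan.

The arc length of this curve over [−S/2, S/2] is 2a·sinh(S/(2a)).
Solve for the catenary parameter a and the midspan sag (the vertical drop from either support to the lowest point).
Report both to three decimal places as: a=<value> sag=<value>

seed: a₀ = √(S³/(24(L−S))) = √(152.613³/(24·11.602)) = 112.983557
iter 1: u=0.675377  f(a)=+2.675e-01  f'(a)=-2.149e-01  a ← 112.983557 − (+2.675e-01/-2.149e-01) = 114.228319
iter 2: u=0.668017  f(a)=+4.485e-03  f'(a)=-2.077e-01  a ← 114.228319 − (+4.485e-03/-2.077e-01) = 114.249908
iter 3: u=0.667891  f(a)=+1.308e-06  f'(a)=-2.076e-01  a ← 114.249908 − (+1.308e-06/-2.076e-01) = 114.249914
iter 4: u=0.667891  f(a)=+5.684e-14  f'(a)=-2.076e-01  a ← 114.249914 − (+5.684e-14/-2.076e-01) = 114.249914
converged: |Δa| < 1e-12 after 4 iterations
sag = a·(cosh(S/(2a)) − 1) = 114.249914·(cosh(0.667891) − 1) = 26.443669
T_max/T_min = cosh(S/(2a)) = 1.231455

a=114.250 sag=26.444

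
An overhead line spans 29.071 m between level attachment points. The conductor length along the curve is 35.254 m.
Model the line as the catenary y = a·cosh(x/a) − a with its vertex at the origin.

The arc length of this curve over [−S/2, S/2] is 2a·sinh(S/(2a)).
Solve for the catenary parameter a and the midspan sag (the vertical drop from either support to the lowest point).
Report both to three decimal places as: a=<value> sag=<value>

a=13.259 sag=8.798

seed: a₀ = √(S³/(24(L−S))) = √(29.071³/(24·6.183)) = 12.867220
iter 1: u=1.129654  f(a)=+4.067e-01  f'(a)=-1.089e+00  a ← 12.867220 − (+4.067e-01/-1.089e+00) = 13.240553
iter 2: u=1.097802  f(a)=+1.837e-02  f'(a)=-9.930e-01  a ← 13.240553 − (+1.837e-02/-9.930e-01) = 13.259055
iter 3: u=1.096270  f(a)=+4.142e-05  f'(a)=-9.885e-01  a ← 13.259055 − (+4.142e-05/-9.885e-01) = 13.259097
iter 4: u=1.096266  f(a)=+2.115e-10  f'(a)=-9.885e-01  a ← 13.259097 − (+2.115e-10/-9.885e-01) = 13.259097
iter 5: u=1.096266  f(a)=+0.000e+00  f'(a)=-9.885e-01  a ← 13.259097 − (+0.000e+00/-9.885e-01) = 13.259097
converged: |Δa| < 1e-12 after 5 iterations
sag = a·(cosh(S/(2a)) − 1) = 13.259097·(cosh(1.096266) − 1) = 8.797983
T_max/T_min = cosh(S/(2a)) = 1.663543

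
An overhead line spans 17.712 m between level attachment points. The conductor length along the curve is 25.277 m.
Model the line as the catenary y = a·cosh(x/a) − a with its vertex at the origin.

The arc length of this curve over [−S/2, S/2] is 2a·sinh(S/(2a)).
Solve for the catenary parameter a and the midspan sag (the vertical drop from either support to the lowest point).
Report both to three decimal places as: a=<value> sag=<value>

a=5.857 sag=8.073

seed: a₀ = √(S³/(24(L−S))) = √(17.712³/(24·7.565)) = 5.532117
iter 1: u=1.600834  f(a)=+1.031e+00  f'(a)=-3.503e+00  a ← 5.532117 − (+1.031e+00/-3.503e+00) = 5.826322
iter 2: u=1.519998  f(a)=+8.793e-02  f'(a)=-2.929e+00  a ← 5.826322 − (+8.793e-02/-2.929e+00) = 5.856344
iter 3: u=1.512206  f(a)=+7.718e-04  f'(a)=-2.877e+00  a ← 5.856344 − (+7.718e-04/-2.877e+00) = 5.856612
iter 4: u=1.512137  f(a)=+6.062e-08  f'(a)=-2.877e+00  a ← 5.856612 − (+6.062e-08/-2.877e+00) = 5.856612
iter 5: u=1.512137  f(a)=+3.553e-15  f'(a)=-2.877e+00  a ← 5.856612 − (+3.553e-15/-2.877e+00) = 5.856612
converged: |Δa| < 1e-12 after 5 iterations
sag = a·(cosh(S/(2a)) − 1) = 5.856612·(cosh(1.512137) − 1) = 8.072910
T_max/T_min = cosh(S/(2a)) = 2.378427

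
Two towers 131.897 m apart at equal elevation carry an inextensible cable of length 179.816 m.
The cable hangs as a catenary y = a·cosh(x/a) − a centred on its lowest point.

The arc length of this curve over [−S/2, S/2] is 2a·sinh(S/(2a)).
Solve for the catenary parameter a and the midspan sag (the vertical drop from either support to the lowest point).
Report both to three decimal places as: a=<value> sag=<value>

seed: a₀ = √(S³/(24(L−S))) = √(131.897³/(24·47.919)) = 44.667627
iter 1: u=1.476427  f(a)=+5.502e+00  f'(a)=-2.651e+00  a ← 44.667627 − (+5.502e+00/-2.651e+00) = 46.742996
iter 2: u=1.410874  f(a)=+4.067e-01  f'(a)=-2.272e+00  a ← 46.742996 − (+4.067e-01/-2.272e+00) = 46.921969
iter 3: u=1.405493  f(a)=+2.614e-03  f'(a)=-2.243e+00  a ← 46.921969 − (+2.614e-03/-2.243e+00) = 46.923134
iter 4: u=1.405458  f(a)=+1.096e-07  f'(a)=-2.243e+00  a ← 46.923134 − (+1.096e-07/-2.243e+00) = 46.923134
iter 5: u=1.405458  f(a)=-2.842e-14  f'(a)=-2.243e+00  a ← 46.923134 − (-2.842e-14/-2.243e+00) = 46.923134
converged: |Δa| < 1e-12 after 5 iterations
sag = a·(cosh(S/(2a)) − 1) = 46.923134·(cosh(1.405458) − 1) = 54.492984
T_max/T_min = cosh(S/(2a)) = 2.161324

a=46.923 sag=54.493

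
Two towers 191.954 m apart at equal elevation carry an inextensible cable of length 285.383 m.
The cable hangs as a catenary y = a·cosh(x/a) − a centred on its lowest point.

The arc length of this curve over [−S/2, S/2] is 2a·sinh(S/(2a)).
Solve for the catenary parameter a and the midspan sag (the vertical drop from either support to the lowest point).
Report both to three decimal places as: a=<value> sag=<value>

a=59.876 sag=94.869

seed: a₀ = √(S³/(24(L−S))) = √(191.954³/(24·93.429)) = 56.162868
iter 1: u=1.708905  f(a)=+1.463e+01  f'(a)=-4.406e+00  a ← 56.162868 − (+1.463e+01/-4.406e+00) = 59.483653
iter 2: u=1.613502  f(a)=+1.398e+00  f'(a)=-3.601e+00  a ← 59.483653 − (+1.398e+00/-3.601e+00) = 59.871928
iter 3: u=1.603038  f(a)=+1.574e-02  f'(a)=-3.520e+00  a ← 59.871928 − (+1.574e-02/-3.520e+00) = 59.876400
iter 4: u=1.602919  f(a)=+2.046e-06  f'(a)=-3.519e+00  a ← 59.876400 − (+2.046e-06/-3.519e+00) = 59.876401
iter 5: u=1.602919  f(a)=-5.684e-14  f'(a)=-3.519e+00  a ← 59.876401 − (-5.684e-14/-3.519e+00) = 59.876401
converged: |Δa| < 1e-12 after 5 iterations
sag = a·(cosh(S/(2a)) − 1) = 59.876401·(cosh(1.602919) − 1) = 94.868704
T_max/T_min = cosh(S/(2a)) = 2.584409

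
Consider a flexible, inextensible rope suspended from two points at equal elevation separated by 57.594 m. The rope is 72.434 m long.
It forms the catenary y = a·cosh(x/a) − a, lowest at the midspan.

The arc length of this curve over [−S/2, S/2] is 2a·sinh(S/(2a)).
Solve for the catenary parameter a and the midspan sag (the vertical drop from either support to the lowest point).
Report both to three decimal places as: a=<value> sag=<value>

seed: a₀ = √(S³/(24(L−S))) = √(57.594³/(24·14.840)) = 23.160253
iter 1: u=1.243380  f(a)=+1.190e+00  f'(a)=-1.491e+00  a ← 23.160253 − (+1.190e+00/-1.491e+00) = 23.958620
iter 2: u=1.201947  f(a)=+6.432e-02  f'(a)=-1.334e+00  a ← 23.958620 − (+6.432e-02/-1.334e+00) = 24.006842
iter 3: u=1.199533  f(a)=+2.115e-04  f'(a)=-1.325e+00  a ← 24.006842 − (+2.115e-04/-1.325e+00) = 24.007002
iter 4: u=1.199525  f(a)=+2.305e-09  f'(a)=-1.325e+00  a ← 24.007002 − (+2.305e-09/-1.325e+00) = 24.007002
iter 5: u=1.199525  f(a)=-1.421e-14  f'(a)=-1.325e+00  a ← 24.007002 − (-1.421e-14/-1.325e+00) = 24.007002
converged: |Δa| < 1e-12 after 5 iterations
sag = a·(cosh(S/(2a)) − 1) = 24.007002·(cosh(1.199525) − 1) = 19.444203
T_max/T_min = cosh(S/(2a)) = 1.809939

a=24.007 sag=19.444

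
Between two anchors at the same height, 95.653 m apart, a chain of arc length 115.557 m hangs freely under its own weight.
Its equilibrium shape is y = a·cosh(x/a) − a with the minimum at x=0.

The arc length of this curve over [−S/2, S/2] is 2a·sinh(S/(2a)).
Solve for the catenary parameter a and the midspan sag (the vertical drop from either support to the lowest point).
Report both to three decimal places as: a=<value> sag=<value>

seed: a₀ = √(S³/(24(L−S))) = √(95.653³/(24·19.904)) = 42.802791
iter 1: u=1.117369  f(a)=+1.280e+00  f'(a)=-1.051e+00  a ← 42.802791 − (+1.280e+00/-1.051e+00) = 44.020259
iter 2: u=1.086466  f(a)=+5.665e-02  f'(a)=-9.603e-01  a ← 44.020259 − (+5.665e-02/-9.603e-01) = 44.079252
iter 3: u=1.085012  f(a)=+1.223e-04  f'(a)=-9.561e-01  a ← 44.079252 − (+1.223e-04/-9.561e-01) = 44.079380
iter 4: u=1.085008  f(a)=+5.729e-10  f'(a)=-9.561e-01  a ← 44.079380 − (+5.729e-10/-9.561e-01) = 44.079380
iter 5: u=1.085008  f(a)=-1.421e-14  f'(a)=-9.561e-01  a ← 44.079380 − (-1.421e-14/-9.561e-01) = 44.079380
converged: |Δa| < 1e-12 after 5 iterations
sag = a·(cosh(S/(2a)) − 1) = 44.079380·(cosh(1.085008) − 1) = 28.593495
T_max/T_min = cosh(S/(2a)) = 1.648682

a=44.079 sag=28.593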